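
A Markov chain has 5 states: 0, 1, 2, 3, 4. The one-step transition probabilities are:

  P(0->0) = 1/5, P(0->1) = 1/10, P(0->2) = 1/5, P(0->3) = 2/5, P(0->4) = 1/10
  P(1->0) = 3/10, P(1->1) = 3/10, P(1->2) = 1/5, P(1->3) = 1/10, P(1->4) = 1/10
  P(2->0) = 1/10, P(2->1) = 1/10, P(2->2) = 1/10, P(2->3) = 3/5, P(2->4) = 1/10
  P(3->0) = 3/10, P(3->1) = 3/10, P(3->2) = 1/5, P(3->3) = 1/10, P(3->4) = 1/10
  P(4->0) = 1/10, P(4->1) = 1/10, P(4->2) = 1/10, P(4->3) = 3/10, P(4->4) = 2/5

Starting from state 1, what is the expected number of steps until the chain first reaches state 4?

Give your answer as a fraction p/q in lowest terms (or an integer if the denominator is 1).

Answer: 10

Derivation:
Let h_i = expected steps to first reach 4 from state i.
Boundary: h_4 = 0.
First-step equations for the other states:
  h_0 = 1 + 1/5*h_0 + 1/10*h_1 + 1/5*h_2 + 2/5*h_3 + 1/10*h_4
  h_1 = 1 + 3/10*h_0 + 3/10*h_1 + 1/5*h_2 + 1/10*h_3 + 1/10*h_4
  h_2 = 1 + 1/10*h_0 + 1/10*h_1 + 1/10*h_2 + 3/5*h_3 + 1/10*h_4
  h_3 = 1 + 3/10*h_0 + 3/10*h_1 + 1/5*h_2 + 1/10*h_3 + 1/10*h_4

Substituting h_4 = 0 and rearranging gives the linear system (I - Q) h = 1:
  [4/5, -1/10, -1/5, -2/5] . (h_0, h_1, h_2, h_3) = 1
  [-3/10, 7/10, -1/5, -1/10] . (h_0, h_1, h_2, h_3) = 1
  [-1/10, -1/10, 9/10, -3/5] . (h_0, h_1, h_2, h_3) = 1
  [-3/10, -3/10, -1/5, 9/10] . (h_0, h_1, h_2, h_3) = 1

Solving yields:
  h_0 = 10
  h_1 = 10
  h_2 = 10
  h_3 = 10

Starting state is 1, so the expected hitting time is h_1 = 10.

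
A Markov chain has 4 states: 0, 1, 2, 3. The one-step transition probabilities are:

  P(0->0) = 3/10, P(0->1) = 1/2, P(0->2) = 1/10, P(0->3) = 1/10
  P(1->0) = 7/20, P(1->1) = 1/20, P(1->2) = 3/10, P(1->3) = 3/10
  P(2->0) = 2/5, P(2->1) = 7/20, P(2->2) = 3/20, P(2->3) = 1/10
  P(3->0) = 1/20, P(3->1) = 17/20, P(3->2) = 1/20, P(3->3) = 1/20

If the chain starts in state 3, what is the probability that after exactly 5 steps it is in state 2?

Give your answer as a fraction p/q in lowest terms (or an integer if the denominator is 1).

Answer: 102257/640000

Derivation:
Computing P^5 by repeated multiplication:
P^1 =
  0: [3/10, 1/2, 1/10, 1/10]
  1: [7/20, 1/20, 3/10, 3/10]
  2: [2/5, 7/20, 3/20, 1/10]
  3: [1/20, 17/20, 1/20, 1/20]
P^2 =
  0: [31/100, 59/200, 1/5, 39/200]
  1: [103/400, 43/80, 11/100, 19/200]
  2: [123/400, 71/200, 69/400, 33/200]
  3: [67/200, 51/400, 27/100, 107/400]
P^3 =
  0: [143/500, 811/2000, 637/4000, 597/4000]
  1: [2513/8000, 2199/8000, 833/4000, 811/4000]
  2: [47/160, 2977/8000, 1371/8000, 651/4000]
  3: [533/2000, 1983/4000, 201/1600, 897/8000]
P^4 =
  0: [23911/80000, 2767/8000, 227/1250, 13891/80000]
  1: [45421/160000, 13313/32000, 621/4000, 11587/80000]
  2: [47209/160000, 1819/5000, 27977/160000, 13303/80000]
  3: [49491/160000, 4757/16000, 7993/40000, 30967/160000]
P^5 =
  0: [467271/1600000, 604623/1600000, 271317/1600000, 256789/1600000]
  1: [7683/25600, 1088613/3200000, 293963/1600000, 281543/1600000]
  2: [235283/800000, 1178439/3200000, 554203/3200000, 263113/1600000]
  3: [916679/3200000, 1292723/3200000, 102257/640000, 479313/3200000]

(P^5)[3 -> 2] = 102257/640000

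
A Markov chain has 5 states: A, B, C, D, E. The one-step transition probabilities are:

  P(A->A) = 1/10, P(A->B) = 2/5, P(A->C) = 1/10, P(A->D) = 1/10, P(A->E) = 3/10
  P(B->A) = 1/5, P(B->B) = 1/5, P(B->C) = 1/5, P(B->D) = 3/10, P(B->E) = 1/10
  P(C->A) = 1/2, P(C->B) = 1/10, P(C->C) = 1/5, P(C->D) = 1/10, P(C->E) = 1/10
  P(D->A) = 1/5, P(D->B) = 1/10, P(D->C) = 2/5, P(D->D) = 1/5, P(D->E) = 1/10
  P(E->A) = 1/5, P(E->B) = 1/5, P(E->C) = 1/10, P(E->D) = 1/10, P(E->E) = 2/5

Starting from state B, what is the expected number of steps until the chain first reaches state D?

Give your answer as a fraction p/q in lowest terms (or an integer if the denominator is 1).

Answer: 7970/1453

Derivation:
Let h_i = expected steps to first reach D from state i.
Boundary: h_D = 0.
First-step equations for the other states:
  h_A = 1 + 1/10*h_A + 2/5*h_B + 1/10*h_C + 1/10*h_D + 3/10*h_E
  h_B = 1 + 1/5*h_A + 1/5*h_B + 1/5*h_C + 3/10*h_D + 1/10*h_E
  h_C = 1 + 1/2*h_A + 1/10*h_B + 1/5*h_C + 1/10*h_D + 1/10*h_E
  h_E = 1 + 1/5*h_A + 1/5*h_B + 1/10*h_C + 1/10*h_D + 2/5*h_E

Substituting h_D = 0 and rearranging gives the linear system (I - Q) h = 1:
  [9/10, -2/5, -1/10, -3/10] . (h_A, h_B, h_C, h_E) = 1
  [-1/5, 4/5, -1/5, -1/10] . (h_A, h_B, h_C, h_E) = 1
  [-1/2, -1/10, 4/5, -1/10] . (h_A, h_B, h_C, h_E) = 1
  [-1/5, -1/5, -1/10, 3/5] . (h_A, h_B, h_C, h_E) = 1

Solving yields:
  h_A = 9590/1453
  h_B = 7970/1453
  h_C = 10050/1453
  h_E = 9950/1453

Starting state is B, so the expected hitting time is h_B = 7970/1453.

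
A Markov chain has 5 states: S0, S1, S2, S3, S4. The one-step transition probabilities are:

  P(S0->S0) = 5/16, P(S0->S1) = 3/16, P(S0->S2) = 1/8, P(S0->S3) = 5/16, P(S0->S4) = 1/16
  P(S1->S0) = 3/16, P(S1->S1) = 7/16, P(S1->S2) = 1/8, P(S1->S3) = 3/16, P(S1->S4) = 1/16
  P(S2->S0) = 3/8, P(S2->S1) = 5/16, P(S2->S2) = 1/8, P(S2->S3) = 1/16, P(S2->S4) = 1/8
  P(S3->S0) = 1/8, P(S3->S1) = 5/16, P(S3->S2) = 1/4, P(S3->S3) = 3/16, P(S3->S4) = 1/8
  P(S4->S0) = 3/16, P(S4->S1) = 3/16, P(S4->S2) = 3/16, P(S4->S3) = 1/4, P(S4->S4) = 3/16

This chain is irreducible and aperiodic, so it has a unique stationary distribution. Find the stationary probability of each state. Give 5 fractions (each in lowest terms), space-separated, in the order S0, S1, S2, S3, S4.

Answer: 1481/6348 3935/12696 3973/25392 5159/25392 411/4232

Derivation:
The stationary distribution satisfies pi = pi * P, i.e.:
  pi_S0 = 5/16*pi_S0 + 3/16*pi_S1 + 3/8*pi_S2 + 1/8*pi_S3 + 3/16*pi_S4
  pi_S1 = 3/16*pi_S0 + 7/16*pi_S1 + 5/16*pi_S2 + 5/16*pi_S3 + 3/16*pi_S4
  pi_S2 = 1/8*pi_S0 + 1/8*pi_S1 + 1/8*pi_S2 + 1/4*pi_S3 + 3/16*pi_S4
  pi_S3 = 5/16*pi_S0 + 3/16*pi_S1 + 1/16*pi_S2 + 3/16*pi_S3 + 1/4*pi_S4
  pi_S4 = 1/16*pi_S0 + 1/16*pi_S1 + 1/8*pi_S2 + 1/8*pi_S3 + 3/16*pi_S4
with normalization: pi_S0 + pi_S1 + pi_S2 + pi_S3 + pi_S4 = 1.

Using the first 4 balance equations plus normalization, the linear system A*pi = b is:
  [-11/16, 3/16, 3/8, 1/8, 3/16] . pi = 0
  [3/16, -9/16, 5/16, 5/16, 3/16] . pi = 0
  [1/8, 1/8, -7/8, 1/4, 3/16] . pi = 0
  [5/16, 3/16, 1/16, -13/16, 1/4] . pi = 0
  [1, 1, 1, 1, 1] . pi = 1

Solving yields:
  pi_S0 = 1481/6348
  pi_S1 = 3935/12696
  pi_S2 = 3973/25392
  pi_S3 = 5159/25392
  pi_S4 = 411/4232

Verification (pi * P):
  1481/6348*5/16 + 3935/12696*3/16 + 3973/25392*3/8 + 5159/25392*1/8 + 411/4232*3/16 = 1481/6348 = pi_S0  (ok)
  1481/6348*3/16 + 3935/12696*7/16 + 3973/25392*5/16 + 5159/25392*5/16 + 411/4232*3/16 = 3935/12696 = pi_S1  (ok)
  1481/6348*1/8 + 3935/12696*1/8 + 3973/25392*1/8 + 5159/25392*1/4 + 411/4232*3/16 = 3973/25392 = pi_S2  (ok)
  1481/6348*5/16 + 3935/12696*3/16 + 3973/25392*1/16 + 5159/25392*3/16 + 411/4232*1/4 = 5159/25392 = pi_S3  (ok)
  1481/6348*1/16 + 3935/12696*1/16 + 3973/25392*1/8 + 5159/25392*1/8 + 411/4232*3/16 = 411/4232 = pi_S4  (ok)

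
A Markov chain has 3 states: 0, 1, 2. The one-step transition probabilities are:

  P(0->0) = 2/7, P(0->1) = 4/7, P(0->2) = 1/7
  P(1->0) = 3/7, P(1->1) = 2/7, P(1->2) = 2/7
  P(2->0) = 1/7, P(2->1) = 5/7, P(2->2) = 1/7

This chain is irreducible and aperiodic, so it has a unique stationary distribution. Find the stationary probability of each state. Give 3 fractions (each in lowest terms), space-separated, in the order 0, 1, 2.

Answer: 10/31 29/62 13/62

Derivation:
The stationary distribution satisfies pi = pi * P, i.e.:
  pi_0 = 2/7*pi_0 + 3/7*pi_1 + 1/7*pi_2
  pi_1 = 4/7*pi_0 + 2/7*pi_1 + 5/7*pi_2
  pi_2 = 1/7*pi_0 + 2/7*pi_1 + 1/7*pi_2
with normalization: pi_0 + pi_1 + pi_2 = 1.

Using the first 2 balance equations plus normalization, the linear system A*pi = b is:
  [-5/7, 3/7, 1/7] . pi = 0
  [4/7, -5/7, 5/7] . pi = 0
  [1, 1, 1] . pi = 1

Solving yields:
  pi_0 = 10/31
  pi_1 = 29/62
  pi_2 = 13/62

Verification (pi * P):
  10/31*2/7 + 29/62*3/7 + 13/62*1/7 = 10/31 = pi_0  (ok)
  10/31*4/7 + 29/62*2/7 + 13/62*5/7 = 29/62 = pi_1  (ok)
  10/31*1/7 + 29/62*2/7 + 13/62*1/7 = 13/62 = pi_2  (ok)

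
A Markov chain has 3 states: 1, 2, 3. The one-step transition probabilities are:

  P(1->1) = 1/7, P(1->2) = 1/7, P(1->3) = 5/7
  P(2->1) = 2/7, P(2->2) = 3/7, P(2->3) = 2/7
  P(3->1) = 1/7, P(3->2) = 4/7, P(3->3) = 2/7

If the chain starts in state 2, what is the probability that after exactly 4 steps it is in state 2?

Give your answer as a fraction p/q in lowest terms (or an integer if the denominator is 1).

Computing P^4 by repeated multiplication:
P^1 =
  1: [1/7, 1/7, 5/7]
  2: [2/7, 3/7, 2/7]
  3: [1/7, 4/7, 2/7]
P^2 =
  1: [8/49, 24/49, 17/49]
  2: [10/49, 19/49, 20/49]
  3: [11/49, 3/7, 17/49]
P^3 =
  1: [73/343, 148/343, 122/343]
  2: [68/343, 3/7, 128/343]
  3: [10/49, 142/343, 131/343]
P^4 =
  1: [491/2401, 1005/2401, 905/2401]
  2: [10/49, 1021/2401, 890/2401]
  3: [485/2401, 1020/2401, 128/343]

(P^4)[2 -> 2] = 1021/2401

Answer: 1021/2401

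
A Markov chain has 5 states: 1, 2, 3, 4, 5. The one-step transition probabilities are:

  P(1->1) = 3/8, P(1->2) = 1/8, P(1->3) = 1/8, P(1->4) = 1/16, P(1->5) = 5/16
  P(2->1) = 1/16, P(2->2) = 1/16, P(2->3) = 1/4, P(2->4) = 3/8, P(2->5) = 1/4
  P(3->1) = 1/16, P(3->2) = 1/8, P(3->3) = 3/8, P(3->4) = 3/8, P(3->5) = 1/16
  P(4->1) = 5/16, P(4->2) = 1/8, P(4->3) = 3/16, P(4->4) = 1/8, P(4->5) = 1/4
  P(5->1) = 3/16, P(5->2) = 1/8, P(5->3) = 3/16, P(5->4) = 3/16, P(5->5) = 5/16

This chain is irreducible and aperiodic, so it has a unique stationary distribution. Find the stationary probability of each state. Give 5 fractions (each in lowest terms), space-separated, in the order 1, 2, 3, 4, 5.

The stationary distribution satisfies pi = pi * P, i.e.:
  pi_1 = 3/8*pi_1 + 1/16*pi_2 + 1/16*pi_3 + 5/16*pi_4 + 3/16*pi_5
  pi_2 = 1/8*pi_1 + 1/16*pi_2 + 1/8*pi_3 + 1/8*pi_4 + 1/8*pi_5
  pi_3 = 1/8*pi_1 + 1/4*pi_2 + 3/8*pi_3 + 3/16*pi_4 + 3/16*pi_5
  pi_4 = 1/16*pi_1 + 3/8*pi_2 + 3/8*pi_3 + 1/8*pi_4 + 3/16*pi_5
  pi_5 = 5/16*pi_1 + 1/4*pi_2 + 1/16*pi_3 + 1/4*pi_4 + 5/16*pi_5
with normalization: pi_1 + pi_2 + pi_3 + pi_4 + pi_5 = 1.

Using the first 4 balance equations plus normalization, the linear system A*pi = b is:
  [-5/8, 1/16, 1/16, 5/16, 3/16] . pi = 0
  [1/8, -15/16, 1/8, 1/8, 1/8] . pi = 0
  [1/8, 1/4, -5/8, 3/16, 3/16] . pi = 0
  [1/16, 3/8, 3/8, -7/8, 3/16] . pi = 0
  [1, 1, 1, 1, 1] . pi = 1

Solving yields:
  pi_1 = 10385/49249
  pi_2 = 2/17
  pi_3 = 11012/49249
  pi_4 = 10435/49249
  pi_5 = 11623/49249

Verification (pi * P):
  10385/49249*3/8 + 2/17*1/16 + 11012/49249*1/16 + 10435/49249*5/16 + 11623/49249*3/16 = 10385/49249 = pi_1  (ok)
  10385/49249*1/8 + 2/17*1/16 + 11012/49249*1/8 + 10435/49249*1/8 + 11623/49249*1/8 = 2/17 = pi_2  (ok)
  10385/49249*1/8 + 2/17*1/4 + 11012/49249*3/8 + 10435/49249*3/16 + 11623/49249*3/16 = 11012/49249 = pi_3  (ok)
  10385/49249*1/16 + 2/17*3/8 + 11012/49249*3/8 + 10435/49249*1/8 + 11623/49249*3/16 = 10435/49249 = pi_4  (ok)
  10385/49249*5/16 + 2/17*1/4 + 11012/49249*1/16 + 10435/49249*1/4 + 11623/49249*5/16 = 11623/49249 = pi_5  (ok)

Answer: 10385/49249 2/17 11012/49249 10435/49249 11623/49249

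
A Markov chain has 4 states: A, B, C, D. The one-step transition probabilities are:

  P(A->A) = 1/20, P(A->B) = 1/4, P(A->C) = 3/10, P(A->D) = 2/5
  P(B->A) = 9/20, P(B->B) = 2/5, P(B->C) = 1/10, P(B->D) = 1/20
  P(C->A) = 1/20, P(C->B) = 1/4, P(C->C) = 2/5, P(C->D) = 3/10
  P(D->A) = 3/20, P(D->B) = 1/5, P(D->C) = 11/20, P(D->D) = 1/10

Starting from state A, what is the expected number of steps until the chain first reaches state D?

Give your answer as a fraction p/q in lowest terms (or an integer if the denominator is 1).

Answer: 3060/827

Derivation:
Let h_i = expected steps to first reach D from state i.
Boundary: h_D = 0.
First-step equations for the other states:
  h_A = 1 + 1/20*h_A + 1/4*h_B + 3/10*h_C + 2/5*h_D
  h_B = 1 + 9/20*h_A + 2/5*h_B + 1/10*h_C + 1/20*h_D
  h_C = 1 + 1/20*h_A + 1/4*h_B + 2/5*h_C + 3/10*h_D

Substituting h_D = 0 and rearranging gives the linear system (I - Q) h = 1:
  [19/20, -1/4, -3/10] . (h_A, h_B, h_C) = 1
  [-9/20, 3/5, -1/10] . (h_A, h_B, h_C) = 1
  [-1/20, -1/4, 3/5] . (h_A, h_B, h_C) = 1

Solving yields:
  h_A = 3060/827
  h_B = 4240/827
  h_C = 3400/827

Starting state is A, so the expected hitting time is h_A = 3060/827.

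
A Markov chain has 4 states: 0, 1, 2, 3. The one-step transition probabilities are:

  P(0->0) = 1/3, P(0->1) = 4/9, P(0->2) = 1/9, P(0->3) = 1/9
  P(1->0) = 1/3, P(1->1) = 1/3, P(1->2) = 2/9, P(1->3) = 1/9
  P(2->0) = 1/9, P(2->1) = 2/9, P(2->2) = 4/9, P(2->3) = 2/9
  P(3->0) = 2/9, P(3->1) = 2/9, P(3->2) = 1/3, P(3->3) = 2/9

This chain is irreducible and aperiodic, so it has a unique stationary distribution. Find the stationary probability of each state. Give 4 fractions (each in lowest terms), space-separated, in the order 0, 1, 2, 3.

The stationary distribution satisfies pi = pi * P, i.e.:
  pi_0 = 1/3*pi_0 + 1/3*pi_1 + 1/9*pi_2 + 2/9*pi_3
  pi_1 = 4/9*pi_0 + 1/3*pi_1 + 2/9*pi_2 + 2/9*pi_3
  pi_2 = 1/9*pi_0 + 2/9*pi_1 + 4/9*pi_2 + 1/3*pi_3
  pi_3 = 1/9*pi_0 + 1/9*pi_1 + 2/9*pi_2 + 2/9*pi_3
with normalization: pi_0 + pi_1 + pi_2 + pi_3 = 1.

Using the first 3 balance equations plus normalization, the linear system A*pi = b is:
  [-2/3, 1/3, 1/9, 2/9] . pi = 0
  [4/9, -2/3, 2/9, 2/9] . pi = 0
  [1/9, 2/9, -5/9, 1/3] . pi = 0
  [1, 1, 1, 1] . pi = 1

Solving yields:
  pi_0 = 61/239
  pi_1 = 75/239
  pi_2 = 65/239
  pi_3 = 38/239

Verification (pi * P):
  61/239*1/3 + 75/239*1/3 + 65/239*1/9 + 38/239*2/9 = 61/239 = pi_0  (ok)
  61/239*4/9 + 75/239*1/3 + 65/239*2/9 + 38/239*2/9 = 75/239 = pi_1  (ok)
  61/239*1/9 + 75/239*2/9 + 65/239*4/9 + 38/239*1/3 = 65/239 = pi_2  (ok)
  61/239*1/9 + 75/239*1/9 + 65/239*2/9 + 38/239*2/9 = 38/239 = pi_3  (ok)

Answer: 61/239 75/239 65/239 38/239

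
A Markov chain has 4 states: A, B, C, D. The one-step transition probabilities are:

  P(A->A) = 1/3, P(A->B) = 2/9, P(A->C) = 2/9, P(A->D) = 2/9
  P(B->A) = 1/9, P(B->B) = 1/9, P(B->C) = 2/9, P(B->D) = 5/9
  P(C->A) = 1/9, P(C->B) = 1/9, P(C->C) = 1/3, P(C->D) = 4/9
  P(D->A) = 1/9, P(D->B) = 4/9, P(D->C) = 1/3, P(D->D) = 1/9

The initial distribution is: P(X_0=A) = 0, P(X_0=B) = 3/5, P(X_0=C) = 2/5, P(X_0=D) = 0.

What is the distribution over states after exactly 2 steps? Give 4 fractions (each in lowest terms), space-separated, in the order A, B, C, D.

Answer: 11/81 119/405 25/81 106/405

Derivation:
Propagating the distribution step by step (d_{t+1} = d_t * P):
d_0 = (A=0, B=3/5, C=2/5, D=0)
  d_1[A] = 0*1/3 + 3/5*1/9 + 2/5*1/9 + 0*1/9 = 1/9
  d_1[B] = 0*2/9 + 3/5*1/9 + 2/5*1/9 + 0*4/9 = 1/9
  d_1[C] = 0*2/9 + 3/5*2/9 + 2/5*1/3 + 0*1/3 = 4/15
  d_1[D] = 0*2/9 + 3/5*5/9 + 2/5*4/9 + 0*1/9 = 23/45
d_1 = (A=1/9, B=1/9, C=4/15, D=23/45)
  d_2[A] = 1/9*1/3 + 1/9*1/9 + 4/15*1/9 + 23/45*1/9 = 11/81
  d_2[B] = 1/9*2/9 + 1/9*1/9 + 4/15*1/9 + 23/45*4/9 = 119/405
  d_2[C] = 1/9*2/9 + 1/9*2/9 + 4/15*1/3 + 23/45*1/3 = 25/81
  d_2[D] = 1/9*2/9 + 1/9*5/9 + 4/15*4/9 + 23/45*1/9 = 106/405
d_2 = (A=11/81, B=119/405, C=25/81, D=106/405)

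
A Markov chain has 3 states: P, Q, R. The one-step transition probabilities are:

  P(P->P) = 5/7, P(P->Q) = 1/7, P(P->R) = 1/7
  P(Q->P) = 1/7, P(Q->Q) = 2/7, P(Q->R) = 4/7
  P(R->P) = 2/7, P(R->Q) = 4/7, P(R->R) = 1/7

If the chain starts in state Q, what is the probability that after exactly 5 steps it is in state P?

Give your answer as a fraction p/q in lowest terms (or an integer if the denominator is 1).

Answer: 6843/16807

Derivation:
Computing P^5 by repeated multiplication:
P^1 =
  P: [5/7, 1/7, 1/7]
  Q: [1/7, 2/7, 4/7]
  R: [2/7, 4/7, 1/7]
P^2 =
  P: [4/7, 11/49, 10/49]
  Q: [15/49, 3/7, 13/49]
  R: [16/49, 2/7, 19/49]
P^3 =
  P: [171/343, 90/343, 82/343]
  Q: [122/343, 109/343, 16/49]
  R: [132/343, 120/343, 13/49]
P^4 =
  P: [1109/2401, 97/343, 613/2401]
  Q: [943/2401, 788/2401, 670/2401]
  R: [962/2401, 736/2401, 703/2401]
P^5 =
  P: [7450/16807, 4919/16807, 634/2401]
  Q: [6843/16807, 5199/16807, 4765/16807]
  R: [6952/16807, 5246/16807, 4609/16807]

(P^5)[Q -> P] = 6843/16807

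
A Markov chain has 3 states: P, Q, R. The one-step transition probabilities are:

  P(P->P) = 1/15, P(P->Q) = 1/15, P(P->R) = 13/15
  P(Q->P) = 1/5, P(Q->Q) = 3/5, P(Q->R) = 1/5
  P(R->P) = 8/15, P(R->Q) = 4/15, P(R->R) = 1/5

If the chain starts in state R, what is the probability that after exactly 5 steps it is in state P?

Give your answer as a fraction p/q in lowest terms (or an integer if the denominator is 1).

Answer: 236548/759375

Derivation:
Computing P^5 by repeated multiplication:
P^1 =
  P: [1/15, 1/15, 13/15]
  Q: [1/5, 3/5, 1/5]
  R: [8/15, 4/15, 1/5]
P^2 =
  P: [12/25, 62/225, 11/45]
  Q: [6/25, 32/75, 1/3]
  R: [44/225, 56/225, 5/9]
P^3 =
  P: [734/3375, 886/3375, 13/25]
  Q: [314/1125, 406/1125, 9/25]
  R: [404/1125, 1048/3375, 223/675]
P^4 =
  P: [17432/50625, 15728/50625, 3493/10125]
  Q: [4772/16875, 5588/16875, 1303/3375]
  R: [13276/50625, 15104/50625, 1483/3375]
P^5 =
  P: [7568/28125, 228844/759375, 65239/151875]
  Q: [2728/9375, 81124/253125, 19669/50625]
  R: [236548/759375, 238192/759375, 56927/151875]

(P^5)[R -> P] = 236548/759375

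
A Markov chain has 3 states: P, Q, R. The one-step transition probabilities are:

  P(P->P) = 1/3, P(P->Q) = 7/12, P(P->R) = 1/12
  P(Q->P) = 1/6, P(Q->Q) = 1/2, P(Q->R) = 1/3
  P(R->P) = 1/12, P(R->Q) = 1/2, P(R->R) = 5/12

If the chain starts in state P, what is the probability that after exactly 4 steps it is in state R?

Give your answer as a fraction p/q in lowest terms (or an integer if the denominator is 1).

Computing P^4 by repeated multiplication:
P^1 =
  P: [1/3, 7/12, 1/12]
  Q: [1/6, 1/2, 1/3]
  R: [1/12, 1/2, 5/12]
P^2 =
  P: [31/144, 19/36, 37/144]
  Q: [1/6, 37/72, 23/72]
  R: [7/48, 73/144, 25/72]
P^3 =
  P: [313/1728, 895/1728, 65/216]
  Q: [145/864, 37/72, 275/864]
  R: [35/216, 295/576, 563/1728]
P^4 =
  P: [1781/10368, 10681/20736, 6493/20736]
  Q: [581/3456, 5329/10368, 103/324]
  R: [1151/6912, 1331/2592, 6635/20736]

(P^4)[P -> R] = 6493/20736

Answer: 6493/20736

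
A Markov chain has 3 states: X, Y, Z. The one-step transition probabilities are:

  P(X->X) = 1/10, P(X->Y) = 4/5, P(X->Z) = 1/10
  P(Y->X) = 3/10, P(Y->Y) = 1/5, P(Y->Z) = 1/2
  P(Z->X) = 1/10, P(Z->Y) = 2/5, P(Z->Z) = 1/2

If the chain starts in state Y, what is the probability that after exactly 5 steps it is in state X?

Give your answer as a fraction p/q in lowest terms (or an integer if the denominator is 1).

Computing P^5 by repeated multiplication:
P^1 =
  X: [1/10, 4/5, 1/10]
  Y: [3/10, 1/5, 1/2]
  Z: [1/10, 2/5, 1/2]
P^2 =
  X: [13/50, 7/25, 23/50]
  Y: [7/50, 12/25, 19/50]
  Z: [9/50, 9/25, 23/50]
P^3 =
  X: [39/250, 56/125, 99/250]
  Y: [49/250, 9/25, 111/250]
  Z: [43/250, 2/5, 107/250]
P^4 =
  X: [237/1250, 233/625, 547/1250]
  Y: [43/250, 254/625, 527/1250]
  Z: [9/50, 243/625, 539/1250]
P^5 =
  X: [1091/6250, 1254/3125, 2651/6250]
  Y: [1133/6250, 1211/3125, 539/1250]
  Z: [1111/6250, 1232/3125, 107/250]

(P^5)[Y -> X] = 1133/6250

Answer: 1133/6250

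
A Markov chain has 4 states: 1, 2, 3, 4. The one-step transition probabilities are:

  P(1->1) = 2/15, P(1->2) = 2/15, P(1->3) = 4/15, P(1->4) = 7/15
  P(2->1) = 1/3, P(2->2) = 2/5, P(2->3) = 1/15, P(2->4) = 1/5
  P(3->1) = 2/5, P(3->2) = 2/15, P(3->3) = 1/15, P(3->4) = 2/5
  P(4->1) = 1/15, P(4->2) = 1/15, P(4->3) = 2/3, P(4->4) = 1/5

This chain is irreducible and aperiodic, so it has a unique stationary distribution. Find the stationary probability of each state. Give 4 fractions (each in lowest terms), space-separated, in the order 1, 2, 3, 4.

The stationary distribution satisfies pi = pi * P, i.e.:
  pi_1 = 2/15*pi_1 + 1/3*pi_2 + 2/5*pi_3 + 1/15*pi_4
  pi_2 = 2/15*pi_1 + 2/5*pi_2 + 2/15*pi_3 + 1/15*pi_4
  pi_3 = 4/15*pi_1 + 1/15*pi_2 + 1/15*pi_3 + 2/3*pi_4
  pi_4 = 7/15*pi_1 + 1/5*pi_2 + 2/5*pi_3 + 1/5*pi_4
with normalization: pi_1 + pi_2 + pi_3 + pi_4 = 1.

Using the first 3 balance equations plus normalization, the linear system A*pi = b is:
  [-13/15, 1/3, 2/5, 1/15] . pi = 0
  [2/15, -3/5, 2/15, 1/15] . pi = 0
  [4/15, 1/15, -14/15, 2/3] . pi = 0
  [1, 1, 1, 1] . pi = 1

Solving yields:
  pi_1 = 40/179
  pi_2 = 82/537
  pi_3 = 163/537
  pi_4 = 172/537

Verification (pi * P):
  40/179*2/15 + 82/537*1/3 + 163/537*2/5 + 172/537*1/15 = 40/179 = pi_1  (ok)
  40/179*2/15 + 82/537*2/5 + 163/537*2/15 + 172/537*1/15 = 82/537 = pi_2  (ok)
  40/179*4/15 + 82/537*1/15 + 163/537*1/15 + 172/537*2/3 = 163/537 = pi_3  (ok)
  40/179*7/15 + 82/537*1/5 + 163/537*2/5 + 172/537*1/5 = 172/537 = pi_4  (ok)

Answer: 40/179 82/537 163/537 172/537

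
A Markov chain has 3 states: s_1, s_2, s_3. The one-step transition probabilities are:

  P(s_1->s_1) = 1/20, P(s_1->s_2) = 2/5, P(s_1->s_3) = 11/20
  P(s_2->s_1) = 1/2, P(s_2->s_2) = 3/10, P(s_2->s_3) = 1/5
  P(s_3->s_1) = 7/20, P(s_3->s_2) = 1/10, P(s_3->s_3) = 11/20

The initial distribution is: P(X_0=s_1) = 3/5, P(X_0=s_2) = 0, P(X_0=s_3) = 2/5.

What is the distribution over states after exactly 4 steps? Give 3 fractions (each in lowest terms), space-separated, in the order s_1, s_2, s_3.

Propagating the distribution step by step (d_{t+1} = d_t * P):
d_0 = (s_1=3/5, s_2=0, s_3=2/5)
  d_1[s_1] = 3/5*1/20 + 0*1/2 + 2/5*7/20 = 17/100
  d_1[s_2] = 3/5*2/5 + 0*3/10 + 2/5*1/10 = 7/25
  d_1[s_3] = 3/5*11/20 + 0*1/5 + 2/5*11/20 = 11/20
d_1 = (s_1=17/100, s_2=7/25, s_3=11/20)
  d_2[s_1] = 17/100*1/20 + 7/25*1/2 + 11/20*7/20 = 341/1000
  d_2[s_2] = 17/100*2/5 + 7/25*3/10 + 11/20*1/10 = 207/1000
  d_2[s_3] = 17/100*11/20 + 7/25*1/5 + 11/20*11/20 = 113/250
d_2 = (s_1=341/1000, s_2=207/1000, s_3=113/250)
  d_3[s_1] = 341/1000*1/20 + 207/1000*1/2 + 113/250*7/20 = 223/800
  d_3[s_2] = 341/1000*2/5 + 207/1000*3/10 + 113/250*1/10 = 2437/10000
  d_3[s_3] = 341/1000*11/20 + 207/1000*1/5 + 113/250*11/20 = 9551/20000
d_3 = (s_1=223/800, s_2=2437/10000, s_3=9551/20000)
  d_4[s_1] = 223/800*1/20 + 2437/10000*1/2 + 9551/20000*7/20 = 30293/100000
  d_4[s_2] = 223/800*2/5 + 2437/10000*3/10 + 9551/20000*1/10 = 46473/200000
  d_4[s_3] = 223/800*11/20 + 2437/10000*1/5 + 9551/20000*11/20 = 92941/200000
d_4 = (s_1=30293/100000, s_2=46473/200000, s_3=92941/200000)

Answer: 30293/100000 46473/200000 92941/200000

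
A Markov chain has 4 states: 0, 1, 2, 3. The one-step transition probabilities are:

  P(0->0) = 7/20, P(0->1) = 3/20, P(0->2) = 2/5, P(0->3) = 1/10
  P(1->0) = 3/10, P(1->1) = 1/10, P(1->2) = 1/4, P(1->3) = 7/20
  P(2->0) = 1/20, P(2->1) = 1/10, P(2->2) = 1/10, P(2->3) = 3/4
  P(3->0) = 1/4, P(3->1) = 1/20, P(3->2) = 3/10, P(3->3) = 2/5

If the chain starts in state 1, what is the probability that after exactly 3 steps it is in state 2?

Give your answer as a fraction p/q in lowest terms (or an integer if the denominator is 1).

Answer: 2109/8000

Derivation:
Computing P^3 by repeated multiplication:
P^1 =
  0: [7/20, 3/20, 2/5, 1/10]
  1: [3/10, 1/10, 1/4, 7/20]
  2: [1/20, 1/10, 1/10, 3/4]
  3: [1/4, 1/20, 3/10, 2/5]
P^2 =
  0: [17/80, 9/80, 99/400, 171/400]
  1: [47/200, 39/400, 11/40, 157/400]
  2: [6/25, 13/200, 7/25, 83/200]
  3: [87/400, 37/400, 21/80, 171/400]
P^3 =
  0: [1819/8000, 357/4000, 2129/8000, 1669/4000]
  1: [1787/8000, 737/8000, 2109/8000, 3367/8000]
  2: [177/800, 73/800, 1059/4000, 1691/4000]
  3: [1791/8000, 179/2000, 2117/8000, 211/500]

(P^3)[1 -> 2] = 2109/8000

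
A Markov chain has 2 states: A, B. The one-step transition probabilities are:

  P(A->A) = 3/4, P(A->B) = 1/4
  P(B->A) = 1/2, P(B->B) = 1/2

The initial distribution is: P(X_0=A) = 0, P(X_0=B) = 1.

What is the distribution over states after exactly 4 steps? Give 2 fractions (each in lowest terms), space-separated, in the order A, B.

Answer: 85/128 43/128

Derivation:
Propagating the distribution step by step (d_{t+1} = d_t * P):
d_0 = (A=0, B=1)
  d_1[A] = 0*3/4 + 1*1/2 = 1/2
  d_1[B] = 0*1/4 + 1*1/2 = 1/2
d_1 = (A=1/2, B=1/2)
  d_2[A] = 1/2*3/4 + 1/2*1/2 = 5/8
  d_2[B] = 1/2*1/4 + 1/2*1/2 = 3/8
d_2 = (A=5/8, B=3/8)
  d_3[A] = 5/8*3/4 + 3/8*1/2 = 21/32
  d_3[B] = 5/8*1/4 + 3/8*1/2 = 11/32
d_3 = (A=21/32, B=11/32)
  d_4[A] = 21/32*3/4 + 11/32*1/2 = 85/128
  d_4[B] = 21/32*1/4 + 11/32*1/2 = 43/128
d_4 = (A=85/128, B=43/128)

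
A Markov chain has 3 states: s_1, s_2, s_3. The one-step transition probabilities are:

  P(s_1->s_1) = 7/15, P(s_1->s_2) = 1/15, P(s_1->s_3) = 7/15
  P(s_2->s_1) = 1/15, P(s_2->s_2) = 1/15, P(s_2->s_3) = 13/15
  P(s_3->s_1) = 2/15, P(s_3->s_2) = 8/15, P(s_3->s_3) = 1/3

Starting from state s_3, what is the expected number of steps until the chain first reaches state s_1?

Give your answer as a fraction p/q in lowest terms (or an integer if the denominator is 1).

Answer: 55/6

Derivation:
Let h_i = expected steps to first reach s_1 from state i.
Boundary: h_s_1 = 0.
First-step equations for the other states:
  h_s_2 = 1 + 1/15*h_s_1 + 1/15*h_s_2 + 13/15*h_s_3
  h_s_3 = 1 + 2/15*h_s_1 + 8/15*h_s_2 + 1/3*h_s_3

Substituting h_s_1 = 0 and rearranging gives the linear system (I - Q) h = 1:
  [14/15, -13/15] . (h_s_2, h_s_3) = 1
  [-8/15, 2/3] . (h_s_2, h_s_3) = 1

Solving yields:
  h_s_2 = 115/12
  h_s_3 = 55/6

Starting state is s_3, so the expected hitting time is h_s_3 = 55/6.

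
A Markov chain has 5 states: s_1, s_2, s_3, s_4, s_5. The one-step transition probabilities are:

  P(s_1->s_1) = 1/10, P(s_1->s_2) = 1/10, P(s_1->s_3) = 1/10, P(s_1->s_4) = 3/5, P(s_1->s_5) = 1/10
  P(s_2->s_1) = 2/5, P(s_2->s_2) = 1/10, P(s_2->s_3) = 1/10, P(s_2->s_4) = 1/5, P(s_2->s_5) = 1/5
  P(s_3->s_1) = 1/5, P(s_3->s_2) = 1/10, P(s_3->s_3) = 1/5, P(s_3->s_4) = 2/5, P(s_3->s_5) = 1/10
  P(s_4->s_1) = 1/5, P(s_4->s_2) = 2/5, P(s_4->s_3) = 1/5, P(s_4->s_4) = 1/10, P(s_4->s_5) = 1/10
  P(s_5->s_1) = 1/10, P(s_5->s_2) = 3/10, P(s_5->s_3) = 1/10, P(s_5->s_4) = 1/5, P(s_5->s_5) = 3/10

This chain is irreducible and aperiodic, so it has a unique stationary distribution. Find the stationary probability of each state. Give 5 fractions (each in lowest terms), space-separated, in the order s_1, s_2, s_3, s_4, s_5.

The stationary distribution satisfies pi = pi * P, i.e.:
  pi_s_1 = 1/10*pi_s_1 + 2/5*pi_s_2 + 1/5*pi_s_3 + 1/5*pi_s_4 + 1/10*pi_s_5
  pi_s_2 = 1/10*pi_s_1 + 1/10*pi_s_2 + 1/10*pi_s_3 + 2/5*pi_s_4 + 3/10*pi_s_5
  pi_s_3 = 1/10*pi_s_1 + 1/10*pi_s_2 + 1/5*pi_s_3 + 1/5*pi_s_4 + 1/10*pi_s_5
  pi_s_4 = 3/5*pi_s_1 + 1/5*pi_s_2 + 2/5*pi_s_3 + 1/10*pi_s_4 + 1/5*pi_s_5
  pi_s_5 = 1/10*pi_s_1 + 1/5*pi_s_2 + 1/10*pi_s_3 + 1/10*pi_s_4 + 3/10*pi_s_5
with normalization: pi_s_1 + pi_s_2 + pi_s_3 + pi_s_4 + pi_s_5 = 1.

Using the first 4 balance equations plus normalization, the linear system A*pi = b is:
  [-9/10, 2/5, 1/5, 1/5, 1/10] . pi = 0
  [1/10, -9/10, 1/10, 2/5, 3/10] . pi = 0
  [1/10, 1/10, -4/5, 1/5, 1/10] . pi = 0
  [3/5, 1/5, 2/5, -9/10, 1/5] . pi = 0
  [1, 1, 1, 1, 1] . pi = 1

Solving yields:
  pi_s_1 = 805/3886
  pi_s_2 = 1255/5829
  pi_s_3 = 277/1943
  pi_s_4 = 550/1943
  pi_s_5 = 1771/11658

Verification (pi * P):
  805/3886*1/10 + 1255/5829*2/5 + 277/1943*1/5 + 550/1943*1/5 + 1771/11658*1/10 = 805/3886 = pi_s_1  (ok)
  805/3886*1/10 + 1255/5829*1/10 + 277/1943*1/10 + 550/1943*2/5 + 1771/11658*3/10 = 1255/5829 = pi_s_2  (ok)
  805/3886*1/10 + 1255/5829*1/10 + 277/1943*1/5 + 550/1943*1/5 + 1771/11658*1/10 = 277/1943 = pi_s_3  (ok)
  805/3886*3/5 + 1255/5829*1/5 + 277/1943*2/5 + 550/1943*1/10 + 1771/11658*1/5 = 550/1943 = pi_s_4  (ok)
  805/3886*1/10 + 1255/5829*1/5 + 277/1943*1/10 + 550/1943*1/10 + 1771/11658*3/10 = 1771/11658 = pi_s_5  (ok)

Answer: 805/3886 1255/5829 277/1943 550/1943 1771/11658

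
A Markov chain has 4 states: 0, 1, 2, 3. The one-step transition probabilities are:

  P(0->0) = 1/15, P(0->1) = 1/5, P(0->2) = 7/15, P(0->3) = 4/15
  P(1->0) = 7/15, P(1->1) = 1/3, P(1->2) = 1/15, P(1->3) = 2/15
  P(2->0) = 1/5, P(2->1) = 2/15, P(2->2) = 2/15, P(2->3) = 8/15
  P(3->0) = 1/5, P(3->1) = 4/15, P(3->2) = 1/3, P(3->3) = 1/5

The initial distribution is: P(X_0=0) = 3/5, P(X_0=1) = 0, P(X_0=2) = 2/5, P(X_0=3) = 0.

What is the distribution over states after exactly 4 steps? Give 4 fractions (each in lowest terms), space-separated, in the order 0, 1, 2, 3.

Answer: 19577/84375 6548/28125 21094/84375 1604/5625

Derivation:
Propagating the distribution step by step (d_{t+1} = d_t * P):
d_0 = (0=3/5, 1=0, 2=2/5, 3=0)
  d_1[0] = 3/5*1/15 + 0*7/15 + 2/5*1/5 + 0*1/5 = 3/25
  d_1[1] = 3/5*1/5 + 0*1/3 + 2/5*2/15 + 0*4/15 = 13/75
  d_1[2] = 3/5*7/15 + 0*1/15 + 2/5*2/15 + 0*1/3 = 1/3
  d_1[3] = 3/5*4/15 + 0*2/15 + 2/5*8/15 + 0*1/5 = 28/75
d_1 = (0=3/25, 1=13/75, 2=1/3, 3=28/75)
  d_2[0] = 3/25*1/15 + 13/75*7/15 + 1/3*1/5 + 28/75*1/5 = 259/1125
  d_2[1] = 3/25*1/5 + 13/75*1/3 + 1/3*2/15 + 28/75*4/15 = 254/1125
  d_2[2] = 3/25*7/15 + 13/75*1/15 + 1/3*2/15 + 28/75*1/3 = 266/1125
  d_2[3] = 3/25*4/15 + 13/75*2/15 + 1/3*8/15 + 28/75*1/5 = 346/1125
d_2 = (0=259/1125, 1=254/1125, 2=266/1125, 3=346/1125)
  d_3[0] = 259/1125*1/15 + 254/1125*7/15 + 266/1125*1/5 + 346/1125*1/5 = 1291/5625
  d_3[1] = 259/1125*1/5 + 254/1125*1/3 + 266/1125*2/15 + 346/1125*4/15 = 1321/5625
  d_3[2] = 259/1125*7/15 + 254/1125*1/15 + 266/1125*2/15 + 346/1125*1/3 = 481/1875
  d_3[3] = 259/1125*4/15 + 254/1125*2/15 + 266/1125*8/15 + 346/1125*1/5 = 314/1125
d_3 = (0=1291/5625, 1=1321/5625, 2=481/1875, 3=314/1125)
  d_4[0] = 1291/5625*1/15 + 1321/5625*7/15 + 481/1875*1/5 + 314/1125*1/5 = 19577/84375
  d_4[1] = 1291/5625*1/5 + 1321/5625*1/3 + 481/1875*2/15 + 314/1125*4/15 = 6548/28125
  d_4[2] = 1291/5625*7/15 + 1321/5625*1/15 + 481/1875*2/15 + 314/1125*1/3 = 21094/84375
  d_4[3] = 1291/5625*4/15 + 1321/5625*2/15 + 481/1875*8/15 + 314/1125*1/5 = 1604/5625
d_4 = (0=19577/84375, 1=6548/28125, 2=21094/84375, 3=1604/5625)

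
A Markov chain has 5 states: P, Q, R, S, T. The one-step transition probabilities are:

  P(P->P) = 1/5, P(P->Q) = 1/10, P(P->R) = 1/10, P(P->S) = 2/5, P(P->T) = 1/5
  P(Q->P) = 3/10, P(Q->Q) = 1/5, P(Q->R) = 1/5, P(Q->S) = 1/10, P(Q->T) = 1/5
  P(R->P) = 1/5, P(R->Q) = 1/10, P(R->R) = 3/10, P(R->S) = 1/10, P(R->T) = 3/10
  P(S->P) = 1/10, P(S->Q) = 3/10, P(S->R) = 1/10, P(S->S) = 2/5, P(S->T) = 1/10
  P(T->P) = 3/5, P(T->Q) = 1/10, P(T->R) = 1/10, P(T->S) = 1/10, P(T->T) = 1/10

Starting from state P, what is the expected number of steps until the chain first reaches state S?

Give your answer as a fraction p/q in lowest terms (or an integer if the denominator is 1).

Answer: 15/4

Derivation:
Let h_i = expected steps to first reach S from state i.
Boundary: h_S = 0.
First-step equations for the other states:
  h_P = 1 + 1/5*h_P + 1/10*h_Q + 1/10*h_R + 2/5*h_S + 1/5*h_T
  h_Q = 1 + 3/10*h_P + 1/5*h_Q + 1/5*h_R + 1/10*h_S + 1/5*h_T
  h_R = 1 + 1/5*h_P + 1/10*h_Q + 3/10*h_R + 1/10*h_S + 3/10*h_T
  h_T = 1 + 3/5*h_P + 1/10*h_Q + 1/10*h_R + 1/10*h_S + 1/10*h_T

Substituting h_S = 0 and rearranging gives the linear system (I - Q) h = 1:
  [4/5, -1/10, -1/10, -1/5] . (h_P, h_Q, h_R, h_T) = 1
  [-3/10, 4/5, -1/5, -1/5] . (h_P, h_Q, h_R, h_T) = 1
  [-1/5, -1/10, 7/10, -3/10] . (h_P, h_Q, h_R, h_T) = 1
  [-3/5, -1/10, -1/10, 9/10] . (h_P, h_Q, h_R, h_T) = 1

Solving yields:
  h_P = 15/4
  h_Q = 455/88
  h_R = 465/88
  h_T = 105/22

Starting state is P, so the expected hitting time is h_P = 15/4.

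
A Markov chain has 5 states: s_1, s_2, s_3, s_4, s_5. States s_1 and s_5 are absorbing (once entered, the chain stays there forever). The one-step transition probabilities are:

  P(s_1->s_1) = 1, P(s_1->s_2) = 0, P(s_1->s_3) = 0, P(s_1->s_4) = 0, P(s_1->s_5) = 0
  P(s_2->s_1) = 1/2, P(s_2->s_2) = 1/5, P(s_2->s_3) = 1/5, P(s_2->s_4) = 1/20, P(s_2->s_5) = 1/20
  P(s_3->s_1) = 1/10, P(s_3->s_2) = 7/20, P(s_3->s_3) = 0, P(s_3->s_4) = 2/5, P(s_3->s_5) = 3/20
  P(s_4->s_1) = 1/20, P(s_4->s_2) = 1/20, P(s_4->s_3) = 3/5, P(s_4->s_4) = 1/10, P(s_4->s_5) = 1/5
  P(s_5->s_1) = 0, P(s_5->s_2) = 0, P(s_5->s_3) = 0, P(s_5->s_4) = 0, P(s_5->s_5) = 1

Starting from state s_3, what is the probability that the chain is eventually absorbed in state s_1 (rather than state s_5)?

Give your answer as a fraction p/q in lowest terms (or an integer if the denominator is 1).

Answer: 2049/3584

Derivation:
Let a_i = P(absorbed in s_1 | start in state i).
Boundary conditions: a_s_1 = 1, a_s_5 = 0.
For each transient state i, a_i = sum_j P(i->j) * a_j:
  a_s_2 = 1/2*a_s_1 + 1/5*a_s_2 + 1/5*a_s_3 + 1/20*a_s_4 + 1/20*a_s_5
  a_s_3 = 1/10*a_s_1 + 7/20*a_s_2 + 0*a_s_3 + 2/5*a_s_4 + 3/20*a_s_5
  a_s_4 = 1/20*a_s_1 + 1/20*a_s_2 + 3/5*a_s_3 + 1/10*a_s_4 + 1/5*a_s_5

Substituting a_s_1 = 1 and a_s_5 = 0, rearrange to (I - Q) a = r where r[i] = P(i -> s_1):
  [4/5, -1/5, -1/20] . (a_s_2, a_s_3, a_s_4) = 1/2
  [-7/20, 1, -2/5] . (a_s_2, a_s_3, a_s_4) = 1/10
  [-1/20, -3/5, 9/10] . (a_s_2, a_s_3, a_s_4) = 1/20

Solving yields:
  a_s_2 = 715/896
  a_s_3 = 2049/3584
  a_s_4 = 431/896

Starting state is s_3, so the absorption probability is a_s_3 = 2049/3584.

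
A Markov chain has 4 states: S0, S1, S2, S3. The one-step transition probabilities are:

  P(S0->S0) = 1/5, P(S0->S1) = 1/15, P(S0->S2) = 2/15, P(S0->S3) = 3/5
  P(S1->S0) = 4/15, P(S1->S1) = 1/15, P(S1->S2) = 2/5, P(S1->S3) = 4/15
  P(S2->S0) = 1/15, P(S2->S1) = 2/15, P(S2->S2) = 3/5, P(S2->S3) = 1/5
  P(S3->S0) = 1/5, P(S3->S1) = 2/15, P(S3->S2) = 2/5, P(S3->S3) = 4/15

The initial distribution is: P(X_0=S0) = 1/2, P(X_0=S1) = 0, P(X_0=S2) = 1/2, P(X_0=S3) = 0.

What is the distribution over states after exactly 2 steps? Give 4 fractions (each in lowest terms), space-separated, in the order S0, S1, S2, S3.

Propagating the distribution step by step (d_{t+1} = d_t * P):
d_0 = (S0=1/2, S1=0, S2=1/2, S3=0)
  d_1[S0] = 1/2*1/5 + 0*4/15 + 1/2*1/15 + 0*1/5 = 2/15
  d_1[S1] = 1/2*1/15 + 0*1/15 + 1/2*2/15 + 0*2/15 = 1/10
  d_1[S2] = 1/2*2/15 + 0*2/5 + 1/2*3/5 + 0*2/5 = 11/30
  d_1[S3] = 1/2*3/5 + 0*4/15 + 1/2*1/5 + 0*4/15 = 2/5
d_1 = (S0=2/15, S1=1/10, S2=11/30, S3=2/5)
  d_2[S0] = 2/15*1/5 + 1/10*4/15 + 11/30*1/15 + 2/5*1/5 = 71/450
  d_2[S1] = 2/15*1/15 + 1/10*1/15 + 11/30*2/15 + 2/5*2/15 = 53/450
  d_2[S2] = 2/15*2/15 + 1/10*2/5 + 11/30*3/5 + 2/5*2/5 = 197/450
  d_2[S3] = 2/15*3/5 + 1/10*4/15 + 11/30*1/5 + 2/5*4/15 = 43/150
d_2 = (S0=71/450, S1=53/450, S2=197/450, S3=43/150)

Answer: 71/450 53/450 197/450 43/150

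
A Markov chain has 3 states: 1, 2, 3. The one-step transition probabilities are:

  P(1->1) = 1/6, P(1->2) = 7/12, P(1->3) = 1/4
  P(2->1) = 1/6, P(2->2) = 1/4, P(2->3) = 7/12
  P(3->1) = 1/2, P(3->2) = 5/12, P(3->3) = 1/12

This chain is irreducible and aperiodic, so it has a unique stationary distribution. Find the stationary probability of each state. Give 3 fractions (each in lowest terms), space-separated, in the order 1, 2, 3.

Answer: 8/29 23/58 19/58

Derivation:
The stationary distribution satisfies pi = pi * P, i.e.:
  pi_1 = 1/6*pi_1 + 1/6*pi_2 + 1/2*pi_3
  pi_2 = 7/12*pi_1 + 1/4*pi_2 + 5/12*pi_3
  pi_3 = 1/4*pi_1 + 7/12*pi_2 + 1/12*pi_3
with normalization: pi_1 + pi_2 + pi_3 = 1.

Using the first 2 balance equations plus normalization, the linear system A*pi = b is:
  [-5/6, 1/6, 1/2] . pi = 0
  [7/12, -3/4, 5/12] . pi = 0
  [1, 1, 1] . pi = 1

Solving yields:
  pi_1 = 8/29
  pi_2 = 23/58
  pi_3 = 19/58

Verification (pi * P):
  8/29*1/6 + 23/58*1/6 + 19/58*1/2 = 8/29 = pi_1  (ok)
  8/29*7/12 + 23/58*1/4 + 19/58*5/12 = 23/58 = pi_2  (ok)
  8/29*1/4 + 23/58*7/12 + 19/58*1/12 = 19/58 = pi_3  (ok)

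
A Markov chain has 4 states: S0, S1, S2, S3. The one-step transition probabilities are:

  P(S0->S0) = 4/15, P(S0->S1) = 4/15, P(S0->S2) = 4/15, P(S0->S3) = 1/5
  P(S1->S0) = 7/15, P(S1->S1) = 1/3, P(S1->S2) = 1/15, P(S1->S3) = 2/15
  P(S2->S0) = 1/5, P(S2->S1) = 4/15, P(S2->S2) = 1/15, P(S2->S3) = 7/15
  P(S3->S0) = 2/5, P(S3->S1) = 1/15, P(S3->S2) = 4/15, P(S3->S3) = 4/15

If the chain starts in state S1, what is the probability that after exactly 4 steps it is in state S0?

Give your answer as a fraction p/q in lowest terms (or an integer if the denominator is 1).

Computing P^4 by repeated multiplication:
P^1 =
  S0: [4/15, 4/15, 4/15, 1/5]
  S1: [7/15, 1/3, 1/15, 2/15]
  S2: [1/5, 4/15, 1/15, 7/15]
  S3: [2/5, 1/15, 4/15, 4/15]
P^2 =
  S0: [74/225, 11/45, 4/25, 4/15]
  S1: [26/75, 59/225, 14/75, 46/225]
  S2: [17/45, 43/225, 1/5, 52/225]
  S3: [67/225, 49/225, 1/5, 64/225]
P^3 =
  S0: [383/1125, 31/135, 209/1125, 824/3375]
  S1: [1127/3375, 821/3375, 199/1125, 166/675]
  S2: [1088/3375, 787/3375, 212/1125, 32/125]
  S3: [226/675, 757/3375, 206/1125, 58/225]
P^4 =
  S0: [16846/50625, 11803/50625, 3098/16875, 12682/50625]
  S1: [17026/50625, 11831/50625, 3082/16875, 4174/16875]
  S2: [5651/16875, 2339/10125, 3077/16875, 12746/50625]
  S3: [1877/5625, 11647/50625, 5/27, 2542/10125]

(P^4)[S1 -> S0] = 17026/50625

Answer: 17026/50625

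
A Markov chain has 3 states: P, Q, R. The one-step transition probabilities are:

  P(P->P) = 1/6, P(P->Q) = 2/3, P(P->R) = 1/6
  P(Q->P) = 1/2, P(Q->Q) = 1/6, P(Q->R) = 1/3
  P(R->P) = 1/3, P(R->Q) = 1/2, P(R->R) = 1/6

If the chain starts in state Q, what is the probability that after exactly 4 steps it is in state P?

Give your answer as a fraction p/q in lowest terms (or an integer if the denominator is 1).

Answer: 431/1296

Derivation:
Computing P^4 by repeated multiplication:
P^1 =
  P: [1/6, 2/3, 1/6]
  Q: [1/2, 1/6, 1/3]
  R: [1/3, 1/2, 1/6]
P^2 =
  P: [5/12, 11/36, 5/18]
  Q: [5/18, 19/36, 7/36]
  R: [13/36, 7/18, 1/4]
P^3 =
  P: [17/54, 101/216, 47/216]
  Q: [3/8, 10/27, 55/216]
  R: [73/216, 31/72, 25/108]
P^4 =
  P: [155/432, 257/648, 317/1296]
  Q: [431/1296, 569/1296, 37/162]
  R: [113/324, 535/1296, 103/432]

(P^4)[Q -> P] = 431/1296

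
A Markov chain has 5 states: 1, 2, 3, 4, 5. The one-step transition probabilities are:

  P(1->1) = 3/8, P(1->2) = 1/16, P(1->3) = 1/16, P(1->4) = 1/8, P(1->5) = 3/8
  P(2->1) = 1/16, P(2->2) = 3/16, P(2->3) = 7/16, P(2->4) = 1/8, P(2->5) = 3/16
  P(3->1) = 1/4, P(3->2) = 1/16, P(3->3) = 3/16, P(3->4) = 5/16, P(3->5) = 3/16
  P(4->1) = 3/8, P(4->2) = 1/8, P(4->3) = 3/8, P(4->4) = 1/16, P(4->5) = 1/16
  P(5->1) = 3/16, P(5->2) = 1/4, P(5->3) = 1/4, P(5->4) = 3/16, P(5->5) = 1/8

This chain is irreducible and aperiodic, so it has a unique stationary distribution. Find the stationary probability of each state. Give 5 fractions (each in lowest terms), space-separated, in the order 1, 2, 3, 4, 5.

Answer: 3099/11554 4411/34662 3994/17331 5903/34662 7063/34662

Derivation:
The stationary distribution satisfies pi = pi * P, i.e.:
  pi_1 = 3/8*pi_1 + 1/16*pi_2 + 1/4*pi_3 + 3/8*pi_4 + 3/16*pi_5
  pi_2 = 1/16*pi_1 + 3/16*pi_2 + 1/16*pi_3 + 1/8*pi_4 + 1/4*pi_5
  pi_3 = 1/16*pi_1 + 7/16*pi_2 + 3/16*pi_3 + 3/8*pi_4 + 1/4*pi_5
  pi_4 = 1/8*pi_1 + 1/8*pi_2 + 5/16*pi_3 + 1/16*pi_4 + 3/16*pi_5
  pi_5 = 3/8*pi_1 + 3/16*pi_2 + 3/16*pi_3 + 1/16*pi_4 + 1/8*pi_5
with normalization: pi_1 + pi_2 + pi_3 + pi_4 + pi_5 = 1.

Using the first 4 balance equations plus normalization, the linear system A*pi = b is:
  [-5/8, 1/16, 1/4, 3/8, 3/16] . pi = 0
  [1/16, -13/16, 1/16, 1/8, 1/4] . pi = 0
  [1/16, 7/16, -13/16, 3/8, 1/4] . pi = 0
  [1/8, 1/8, 5/16, -15/16, 3/16] . pi = 0
  [1, 1, 1, 1, 1] . pi = 1

Solving yields:
  pi_1 = 3099/11554
  pi_2 = 4411/34662
  pi_3 = 3994/17331
  pi_4 = 5903/34662
  pi_5 = 7063/34662

Verification (pi * P):
  3099/11554*3/8 + 4411/34662*1/16 + 3994/17331*1/4 + 5903/34662*3/8 + 7063/34662*3/16 = 3099/11554 = pi_1  (ok)
  3099/11554*1/16 + 4411/34662*3/16 + 3994/17331*1/16 + 5903/34662*1/8 + 7063/34662*1/4 = 4411/34662 = pi_2  (ok)
  3099/11554*1/16 + 4411/34662*7/16 + 3994/17331*3/16 + 5903/34662*3/8 + 7063/34662*1/4 = 3994/17331 = pi_3  (ok)
  3099/11554*1/8 + 4411/34662*1/8 + 3994/17331*5/16 + 5903/34662*1/16 + 7063/34662*3/16 = 5903/34662 = pi_4  (ok)
  3099/11554*3/8 + 4411/34662*3/16 + 3994/17331*3/16 + 5903/34662*1/16 + 7063/34662*1/8 = 7063/34662 = pi_5  (ok)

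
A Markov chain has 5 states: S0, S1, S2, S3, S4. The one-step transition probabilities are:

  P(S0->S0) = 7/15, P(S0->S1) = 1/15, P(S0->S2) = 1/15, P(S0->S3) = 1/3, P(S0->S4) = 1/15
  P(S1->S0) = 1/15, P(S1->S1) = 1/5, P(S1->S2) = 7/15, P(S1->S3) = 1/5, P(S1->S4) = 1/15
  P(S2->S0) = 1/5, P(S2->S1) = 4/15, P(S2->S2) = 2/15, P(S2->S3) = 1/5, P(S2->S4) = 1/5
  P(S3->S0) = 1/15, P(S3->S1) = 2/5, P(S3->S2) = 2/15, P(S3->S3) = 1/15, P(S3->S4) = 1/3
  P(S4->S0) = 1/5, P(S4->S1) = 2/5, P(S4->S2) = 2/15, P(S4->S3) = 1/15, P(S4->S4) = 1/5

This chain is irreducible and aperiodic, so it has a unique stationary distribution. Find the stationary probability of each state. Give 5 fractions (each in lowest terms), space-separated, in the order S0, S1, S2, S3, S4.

The stationary distribution satisfies pi = pi * P, i.e.:
  pi_S0 = 7/15*pi_S0 + 1/15*pi_S1 + 1/5*pi_S2 + 1/15*pi_S3 + 1/5*pi_S4
  pi_S1 = 1/15*pi_S0 + 1/5*pi_S1 + 4/15*pi_S2 + 2/5*pi_S3 + 2/5*pi_S4
  pi_S2 = 1/15*pi_S0 + 7/15*pi_S1 + 2/15*pi_S2 + 2/15*pi_S3 + 2/15*pi_S4
  pi_S3 = 1/3*pi_S0 + 1/5*pi_S1 + 1/5*pi_S2 + 1/15*pi_S3 + 1/15*pi_S4
  pi_S4 = 1/15*pi_S0 + 1/15*pi_S1 + 1/5*pi_S2 + 1/3*pi_S3 + 1/5*pi_S4
with normalization: pi_S0 + pi_S1 + pi_S2 + pi_S3 + pi_S4 = 1.

Using the first 4 balance equations plus normalization, the linear system A*pi = b is:
  [-8/15, 1/15, 1/5, 1/15, 1/5] . pi = 0
  [1/15, -4/5, 4/15, 2/5, 2/5] . pi = 0
  [1/15, 7/15, -13/15, 2/15, 2/15] . pi = 0
  [1/3, 1/5, 1/5, -14/15, 1/15] . pi = 0
  [1, 1, 1, 1, 1] . pi = 1

Solving yields:
  pi_S0 = 4426/22893
  pi_S1 = 11755/45786
  pi_S2 = 9433/45786
  pi_S3 = 1373/7631
  pi_S4 = 3754/22893

Verification (pi * P):
  4426/22893*7/15 + 11755/45786*1/15 + 9433/45786*1/5 + 1373/7631*1/15 + 3754/22893*1/5 = 4426/22893 = pi_S0  (ok)
  4426/22893*1/15 + 11755/45786*1/5 + 9433/45786*4/15 + 1373/7631*2/5 + 3754/22893*2/5 = 11755/45786 = pi_S1  (ok)
  4426/22893*1/15 + 11755/45786*7/15 + 9433/45786*2/15 + 1373/7631*2/15 + 3754/22893*2/15 = 9433/45786 = pi_S2  (ok)
  4426/22893*1/3 + 11755/45786*1/5 + 9433/45786*1/5 + 1373/7631*1/15 + 3754/22893*1/15 = 1373/7631 = pi_S3  (ok)
  4426/22893*1/15 + 11755/45786*1/15 + 9433/45786*1/5 + 1373/7631*1/3 + 3754/22893*1/5 = 3754/22893 = pi_S4  (ok)

Answer: 4426/22893 11755/45786 9433/45786 1373/7631 3754/22893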